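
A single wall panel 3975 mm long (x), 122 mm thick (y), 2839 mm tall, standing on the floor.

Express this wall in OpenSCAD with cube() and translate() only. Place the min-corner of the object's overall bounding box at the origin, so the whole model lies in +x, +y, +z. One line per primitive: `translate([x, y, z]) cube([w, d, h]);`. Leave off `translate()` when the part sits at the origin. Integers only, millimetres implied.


cube([3975, 122, 2839]);


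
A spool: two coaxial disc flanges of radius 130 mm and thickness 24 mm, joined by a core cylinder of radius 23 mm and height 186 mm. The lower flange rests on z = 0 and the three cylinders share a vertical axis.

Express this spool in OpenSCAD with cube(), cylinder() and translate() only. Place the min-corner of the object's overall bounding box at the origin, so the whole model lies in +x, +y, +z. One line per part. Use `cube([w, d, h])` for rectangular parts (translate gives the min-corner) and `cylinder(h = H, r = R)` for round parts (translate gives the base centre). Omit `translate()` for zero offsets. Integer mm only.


translate([130, 130, 0]) cylinder(h = 24, r = 130);
translate([130, 130, 24]) cylinder(h = 186, r = 23);
translate([130, 130, 210]) cylinder(h = 24, r = 130);


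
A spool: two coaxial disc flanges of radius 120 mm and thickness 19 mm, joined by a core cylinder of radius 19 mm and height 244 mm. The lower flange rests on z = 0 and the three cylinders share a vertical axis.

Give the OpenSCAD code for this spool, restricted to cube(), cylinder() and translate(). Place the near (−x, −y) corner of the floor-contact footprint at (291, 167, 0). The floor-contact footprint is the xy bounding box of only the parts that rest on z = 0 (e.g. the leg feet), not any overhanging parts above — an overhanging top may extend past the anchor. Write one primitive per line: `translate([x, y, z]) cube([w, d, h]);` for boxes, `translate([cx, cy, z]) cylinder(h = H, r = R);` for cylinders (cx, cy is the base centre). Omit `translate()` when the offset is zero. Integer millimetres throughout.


translate([411, 287, 0]) cylinder(h = 19, r = 120);
translate([411, 287, 19]) cylinder(h = 244, r = 19);
translate([411, 287, 263]) cylinder(h = 19, r = 120);


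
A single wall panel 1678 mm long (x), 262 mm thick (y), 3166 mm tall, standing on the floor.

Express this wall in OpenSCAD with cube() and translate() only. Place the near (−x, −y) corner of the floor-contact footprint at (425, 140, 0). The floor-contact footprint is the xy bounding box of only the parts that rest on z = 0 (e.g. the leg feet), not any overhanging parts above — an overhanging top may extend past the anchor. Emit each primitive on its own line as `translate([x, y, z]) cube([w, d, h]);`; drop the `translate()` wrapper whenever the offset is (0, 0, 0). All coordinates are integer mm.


translate([425, 140, 0]) cube([1678, 262, 3166]);


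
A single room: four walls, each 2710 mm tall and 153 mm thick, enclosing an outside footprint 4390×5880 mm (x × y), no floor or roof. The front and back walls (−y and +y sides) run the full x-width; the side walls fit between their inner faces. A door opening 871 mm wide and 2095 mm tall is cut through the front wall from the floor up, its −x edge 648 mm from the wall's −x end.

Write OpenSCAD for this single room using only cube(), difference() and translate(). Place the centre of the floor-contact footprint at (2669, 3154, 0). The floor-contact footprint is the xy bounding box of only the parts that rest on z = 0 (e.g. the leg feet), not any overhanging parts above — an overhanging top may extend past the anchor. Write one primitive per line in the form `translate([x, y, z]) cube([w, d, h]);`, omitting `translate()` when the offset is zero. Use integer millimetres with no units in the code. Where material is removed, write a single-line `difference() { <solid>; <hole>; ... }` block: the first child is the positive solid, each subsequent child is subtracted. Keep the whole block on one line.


difference() { translate([474, 214, 0]) cube([4390, 153, 2710]); translate([1122, 214, 0]) cube([871, 153, 2095]); }
translate([474, 5941, 0]) cube([4390, 153, 2710]);
translate([474, 367, 0]) cube([153, 5574, 2710]);
translate([4711, 367, 0]) cube([153, 5574, 2710]);


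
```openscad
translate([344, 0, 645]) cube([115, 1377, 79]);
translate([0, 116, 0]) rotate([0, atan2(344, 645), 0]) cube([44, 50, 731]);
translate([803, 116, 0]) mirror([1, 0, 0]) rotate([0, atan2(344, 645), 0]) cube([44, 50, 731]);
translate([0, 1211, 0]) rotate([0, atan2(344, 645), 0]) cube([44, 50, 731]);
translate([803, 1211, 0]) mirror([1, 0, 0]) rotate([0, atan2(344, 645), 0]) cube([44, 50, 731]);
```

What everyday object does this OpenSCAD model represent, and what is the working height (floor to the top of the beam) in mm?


A sawhorse. The overall height is 724 mm.

A beam across two mirrored pairs of raked legs — a sawhorse. The beam's underside is at z = 645 (matching the legs' vertical rise in atan2(344, 645)) and the beam is 79 mm tall, so its top is at 645 + 79 = 724 mm. The raked legs top out at the beam's underside, so that is the highest point.


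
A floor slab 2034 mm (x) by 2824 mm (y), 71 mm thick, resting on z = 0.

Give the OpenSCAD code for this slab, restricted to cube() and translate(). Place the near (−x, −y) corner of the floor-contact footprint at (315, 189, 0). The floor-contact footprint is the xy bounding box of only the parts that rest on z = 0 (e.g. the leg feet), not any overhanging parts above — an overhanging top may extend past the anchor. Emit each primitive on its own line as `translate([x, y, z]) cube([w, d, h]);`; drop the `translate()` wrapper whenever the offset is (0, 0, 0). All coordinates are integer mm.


translate([315, 189, 0]) cube([2034, 2824, 71]);


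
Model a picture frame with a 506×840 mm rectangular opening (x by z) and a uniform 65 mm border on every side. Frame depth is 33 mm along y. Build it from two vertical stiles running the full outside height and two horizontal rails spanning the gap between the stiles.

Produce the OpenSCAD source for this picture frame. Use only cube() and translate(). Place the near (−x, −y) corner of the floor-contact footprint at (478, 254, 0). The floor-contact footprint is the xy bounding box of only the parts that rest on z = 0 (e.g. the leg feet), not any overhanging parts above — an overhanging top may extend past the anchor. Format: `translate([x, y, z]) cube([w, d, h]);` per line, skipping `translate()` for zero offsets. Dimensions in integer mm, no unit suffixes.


translate([478, 254, 0]) cube([65, 33, 970]);
translate([1049, 254, 0]) cube([65, 33, 970]);
translate([543, 254, 0]) cube([506, 33, 65]);
translate([543, 254, 905]) cube([506, 33, 65]);


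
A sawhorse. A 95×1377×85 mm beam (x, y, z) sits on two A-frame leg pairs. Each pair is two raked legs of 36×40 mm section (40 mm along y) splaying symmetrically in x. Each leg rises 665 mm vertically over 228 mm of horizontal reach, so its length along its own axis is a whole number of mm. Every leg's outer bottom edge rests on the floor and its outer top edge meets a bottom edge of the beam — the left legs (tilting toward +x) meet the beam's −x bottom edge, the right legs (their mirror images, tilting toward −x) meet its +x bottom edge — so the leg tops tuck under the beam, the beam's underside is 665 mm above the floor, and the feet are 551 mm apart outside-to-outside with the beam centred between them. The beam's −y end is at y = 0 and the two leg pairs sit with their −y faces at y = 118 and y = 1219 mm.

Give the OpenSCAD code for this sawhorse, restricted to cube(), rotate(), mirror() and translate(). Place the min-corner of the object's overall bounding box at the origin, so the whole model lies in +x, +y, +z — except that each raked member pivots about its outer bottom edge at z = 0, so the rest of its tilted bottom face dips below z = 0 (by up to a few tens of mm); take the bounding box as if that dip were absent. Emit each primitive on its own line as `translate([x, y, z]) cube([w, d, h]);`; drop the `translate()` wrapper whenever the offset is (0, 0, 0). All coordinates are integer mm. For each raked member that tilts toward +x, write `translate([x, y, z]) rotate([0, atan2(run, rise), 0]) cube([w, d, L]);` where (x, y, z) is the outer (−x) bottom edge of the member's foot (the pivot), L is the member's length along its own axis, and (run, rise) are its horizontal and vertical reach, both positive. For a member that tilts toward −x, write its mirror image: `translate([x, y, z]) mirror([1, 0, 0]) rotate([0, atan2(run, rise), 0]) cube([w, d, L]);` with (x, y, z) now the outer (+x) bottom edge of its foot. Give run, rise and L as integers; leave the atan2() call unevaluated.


translate([228, 0, 665]) cube([95, 1377, 85]);
translate([0, 118, 0]) rotate([0, atan2(228, 665), 0]) cube([36, 40, 703]);
translate([551, 118, 0]) mirror([1, 0, 0]) rotate([0, atan2(228, 665), 0]) cube([36, 40, 703]);
translate([0, 1219, 0]) rotate([0, atan2(228, 665), 0]) cube([36, 40, 703]);
translate([551, 1219, 0]) mirror([1, 0, 0]) rotate([0, atan2(228, 665), 0]) cube([36, 40, 703]);


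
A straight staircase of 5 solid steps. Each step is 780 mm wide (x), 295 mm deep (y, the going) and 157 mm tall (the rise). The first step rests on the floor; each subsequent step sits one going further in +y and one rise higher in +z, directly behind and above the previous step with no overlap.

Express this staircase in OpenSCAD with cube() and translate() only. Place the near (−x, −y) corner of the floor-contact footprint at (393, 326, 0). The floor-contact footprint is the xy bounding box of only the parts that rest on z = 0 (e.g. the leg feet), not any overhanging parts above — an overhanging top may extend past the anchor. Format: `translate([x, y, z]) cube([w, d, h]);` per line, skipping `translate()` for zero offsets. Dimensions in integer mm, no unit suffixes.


translate([393, 326, 0]) cube([780, 295, 157]);
translate([393, 621, 157]) cube([780, 295, 157]);
translate([393, 916, 314]) cube([780, 295, 157]);
translate([393, 1211, 471]) cube([780, 295, 157]);
translate([393, 1506, 628]) cube([780, 295, 157]);


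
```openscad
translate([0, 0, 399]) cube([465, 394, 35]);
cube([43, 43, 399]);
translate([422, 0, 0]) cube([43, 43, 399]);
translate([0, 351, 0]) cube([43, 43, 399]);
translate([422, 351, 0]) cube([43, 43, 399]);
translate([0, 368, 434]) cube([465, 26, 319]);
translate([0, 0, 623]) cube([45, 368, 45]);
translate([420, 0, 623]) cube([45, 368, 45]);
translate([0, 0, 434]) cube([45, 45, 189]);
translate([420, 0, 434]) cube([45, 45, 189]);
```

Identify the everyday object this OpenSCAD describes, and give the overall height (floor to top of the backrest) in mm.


A chair. The overall height is 753 mm.

A slab on four corner posts with a tall panel at the back — a chair. The seat slab sits at z = 399 with thickness 35, and the 319 mm backrest starts at the seat top, so the overall height is 399 + 35 + 319 = 753 mm.


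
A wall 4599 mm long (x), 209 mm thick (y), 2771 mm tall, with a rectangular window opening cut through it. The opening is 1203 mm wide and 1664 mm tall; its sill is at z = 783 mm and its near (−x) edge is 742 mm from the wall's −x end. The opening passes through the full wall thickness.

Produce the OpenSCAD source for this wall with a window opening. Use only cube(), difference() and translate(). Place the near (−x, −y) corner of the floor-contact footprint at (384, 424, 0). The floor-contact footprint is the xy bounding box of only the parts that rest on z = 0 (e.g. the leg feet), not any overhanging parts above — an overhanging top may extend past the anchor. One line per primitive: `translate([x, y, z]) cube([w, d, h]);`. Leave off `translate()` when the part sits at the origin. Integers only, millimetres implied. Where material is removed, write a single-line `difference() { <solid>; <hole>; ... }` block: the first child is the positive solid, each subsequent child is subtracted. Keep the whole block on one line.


difference() { translate([384, 424, 0]) cube([4599, 209, 2771]); translate([1126, 424, 783]) cube([1203, 209, 1664]); }


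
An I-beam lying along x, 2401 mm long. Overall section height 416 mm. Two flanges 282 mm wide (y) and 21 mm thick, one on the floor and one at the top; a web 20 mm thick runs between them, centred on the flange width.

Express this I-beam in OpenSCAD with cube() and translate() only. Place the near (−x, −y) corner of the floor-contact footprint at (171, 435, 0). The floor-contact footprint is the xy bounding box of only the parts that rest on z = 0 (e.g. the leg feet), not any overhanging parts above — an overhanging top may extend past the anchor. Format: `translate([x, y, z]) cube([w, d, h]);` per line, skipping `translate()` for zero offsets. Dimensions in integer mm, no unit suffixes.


translate([171, 435, 0]) cube([2401, 282, 21]);
translate([171, 566, 21]) cube([2401, 20, 374]);
translate([171, 435, 395]) cube([2401, 282, 21]);


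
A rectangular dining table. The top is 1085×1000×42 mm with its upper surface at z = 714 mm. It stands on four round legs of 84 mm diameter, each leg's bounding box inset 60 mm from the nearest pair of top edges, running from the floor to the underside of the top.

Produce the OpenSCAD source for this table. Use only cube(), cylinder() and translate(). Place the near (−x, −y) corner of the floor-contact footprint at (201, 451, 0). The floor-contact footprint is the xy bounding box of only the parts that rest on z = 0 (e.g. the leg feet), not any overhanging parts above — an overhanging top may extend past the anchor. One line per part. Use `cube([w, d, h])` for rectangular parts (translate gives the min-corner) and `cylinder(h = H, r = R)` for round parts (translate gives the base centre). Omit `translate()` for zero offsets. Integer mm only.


translate([141, 391, 672]) cube([1085, 1000, 42]);
translate([243, 493, 0]) cylinder(h = 672, r = 42);
translate([1124, 493, 0]) cylinder(h = 672, r = 42);
translate([243, 1289, 0]) cylinder(h = 672, r = 42);
translate([1124, 1289, 0]) cylinder(h = 672, r = 42);


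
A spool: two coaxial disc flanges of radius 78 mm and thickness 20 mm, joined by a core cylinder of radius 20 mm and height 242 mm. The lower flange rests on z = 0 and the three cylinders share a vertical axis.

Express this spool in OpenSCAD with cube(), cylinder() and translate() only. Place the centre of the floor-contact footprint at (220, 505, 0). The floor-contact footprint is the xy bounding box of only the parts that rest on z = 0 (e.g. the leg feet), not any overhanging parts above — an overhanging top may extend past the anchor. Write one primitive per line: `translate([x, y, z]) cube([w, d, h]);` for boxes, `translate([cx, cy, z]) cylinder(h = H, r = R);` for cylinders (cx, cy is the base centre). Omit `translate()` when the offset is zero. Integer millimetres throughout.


translate([220, 505, 0]) cylinder(h = 20, r = 78);
translate([220, 505, 20]) cylinder(h = 242, r = 20);
translate([220, 505, 262]) cylinder(h = 20, r = 78);


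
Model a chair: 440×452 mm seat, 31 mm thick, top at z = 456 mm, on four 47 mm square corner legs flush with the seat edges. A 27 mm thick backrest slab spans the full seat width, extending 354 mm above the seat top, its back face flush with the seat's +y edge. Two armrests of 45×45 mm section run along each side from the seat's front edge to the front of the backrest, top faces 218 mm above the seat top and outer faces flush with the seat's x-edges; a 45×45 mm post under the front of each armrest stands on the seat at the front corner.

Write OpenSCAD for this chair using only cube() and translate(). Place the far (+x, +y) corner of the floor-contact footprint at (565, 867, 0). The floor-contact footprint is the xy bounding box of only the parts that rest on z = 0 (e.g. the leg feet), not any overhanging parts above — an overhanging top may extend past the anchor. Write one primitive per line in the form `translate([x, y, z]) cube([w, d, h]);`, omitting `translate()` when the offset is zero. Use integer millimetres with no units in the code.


// leg_h = 456 - 31 = 425
// arm post h = 218 - 45 = 173
translate([125, 415, 425]) cube([440, 452, 31]);
translate([125, 415, 0]) cube([47, 47, 425]);
translate([518, 415, 0]) cube([47, 47, 425]);
translate([125, 820, 0]) cube([47, 47, 425]);
translate([518, 820, 0]) cube([47, 47, 425]);
translate([125, 840, 456]) cube([440, 27, 354]);
translate([125, 415, 629]) cube([45, 425, 45]);
translate([520, 415, 629]) cube([45, 425, 45]);
translate([125, 415, 456]) cube([45, 45, 173]);
translate([520, 415, 456]) cube([45, 45, 173]);


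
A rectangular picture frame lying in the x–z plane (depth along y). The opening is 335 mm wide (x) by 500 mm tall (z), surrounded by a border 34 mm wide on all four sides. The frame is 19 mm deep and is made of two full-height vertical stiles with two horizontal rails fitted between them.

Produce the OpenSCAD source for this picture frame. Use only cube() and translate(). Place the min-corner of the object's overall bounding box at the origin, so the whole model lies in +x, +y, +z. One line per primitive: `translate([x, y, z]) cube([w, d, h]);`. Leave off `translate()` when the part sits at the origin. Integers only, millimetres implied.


cube([34, 19, 568]);
translate([369, 0, 0]) cube([34, 19, 568]);
translate([34, 0, 0]) cube([335, 19, 34]);
translate([34, 0, 534]) cube([335, 19, 34]);


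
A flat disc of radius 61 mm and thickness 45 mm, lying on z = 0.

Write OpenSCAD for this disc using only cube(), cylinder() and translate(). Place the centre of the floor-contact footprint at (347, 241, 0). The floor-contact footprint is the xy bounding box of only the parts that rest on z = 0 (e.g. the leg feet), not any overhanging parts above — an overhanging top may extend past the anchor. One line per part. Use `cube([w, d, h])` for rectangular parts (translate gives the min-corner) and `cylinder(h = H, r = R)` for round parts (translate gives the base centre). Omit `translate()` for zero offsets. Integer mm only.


translate([347, 241, 0]) cylinder(h = 45, r = 61);


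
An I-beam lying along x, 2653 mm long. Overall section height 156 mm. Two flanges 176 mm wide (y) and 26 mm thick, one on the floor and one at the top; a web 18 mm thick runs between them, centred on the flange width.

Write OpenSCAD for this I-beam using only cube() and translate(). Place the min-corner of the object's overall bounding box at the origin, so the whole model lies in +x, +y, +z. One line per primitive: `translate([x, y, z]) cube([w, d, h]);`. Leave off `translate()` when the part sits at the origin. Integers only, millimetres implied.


cube([2653, 176, 26]);
translate([0, 79, 26]) cube([2653, 18, 104]);
translate([0, 0, 130]) cube([2653, 176, 26]);


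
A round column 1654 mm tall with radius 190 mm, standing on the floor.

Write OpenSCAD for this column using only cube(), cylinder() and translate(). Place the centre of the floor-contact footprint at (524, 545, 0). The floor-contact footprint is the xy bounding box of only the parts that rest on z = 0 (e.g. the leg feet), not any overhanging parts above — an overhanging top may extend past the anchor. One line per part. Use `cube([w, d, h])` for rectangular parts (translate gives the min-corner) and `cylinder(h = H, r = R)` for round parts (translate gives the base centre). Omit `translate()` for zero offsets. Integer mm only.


translate([524, 545, 0]) cylinder(h = 1654, r = 190);


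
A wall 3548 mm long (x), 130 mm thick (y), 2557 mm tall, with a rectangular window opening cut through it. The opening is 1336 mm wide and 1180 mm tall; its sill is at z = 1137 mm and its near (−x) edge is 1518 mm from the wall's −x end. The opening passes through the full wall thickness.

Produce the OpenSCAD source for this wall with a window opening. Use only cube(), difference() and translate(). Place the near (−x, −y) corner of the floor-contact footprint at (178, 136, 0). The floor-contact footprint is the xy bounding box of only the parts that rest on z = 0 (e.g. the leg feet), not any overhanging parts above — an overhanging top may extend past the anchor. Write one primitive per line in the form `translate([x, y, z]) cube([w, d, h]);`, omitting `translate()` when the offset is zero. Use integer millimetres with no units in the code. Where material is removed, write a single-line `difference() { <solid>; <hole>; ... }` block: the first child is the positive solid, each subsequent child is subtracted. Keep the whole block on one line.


difference() { translate([178, 136, 0]) cube([3548, 130, 2557]); translate([1696, 136, 1137]) cube([1336, 130, 1180]); }


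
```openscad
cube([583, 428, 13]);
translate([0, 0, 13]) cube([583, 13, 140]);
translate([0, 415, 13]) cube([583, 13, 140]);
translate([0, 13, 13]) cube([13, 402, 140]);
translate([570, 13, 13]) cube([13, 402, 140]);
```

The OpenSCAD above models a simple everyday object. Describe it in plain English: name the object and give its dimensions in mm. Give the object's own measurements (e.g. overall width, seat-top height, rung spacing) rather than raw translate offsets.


An open-topped rectangular box: outside dimensions 583×428×153 mm, with a uniform wall and base thickness of 13 mm. The base is a full 583×428 slab on the floor; four walls sit on top of the base. The front and back walls (the −y and +y sides) span the full width; the two side walls fit between them.


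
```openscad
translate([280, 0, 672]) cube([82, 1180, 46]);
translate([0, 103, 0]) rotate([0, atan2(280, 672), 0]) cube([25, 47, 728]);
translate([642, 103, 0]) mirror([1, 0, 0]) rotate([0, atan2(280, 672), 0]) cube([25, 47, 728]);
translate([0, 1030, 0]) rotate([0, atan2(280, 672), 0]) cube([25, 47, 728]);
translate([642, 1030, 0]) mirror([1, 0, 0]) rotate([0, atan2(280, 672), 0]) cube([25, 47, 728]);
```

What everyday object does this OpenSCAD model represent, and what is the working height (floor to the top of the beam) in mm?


A sawhorse. The overall height is 718 mm.

A beam across two mirrored pairs of raked legs — a sawhorse. The beam's underside is at z = 672 (matching the legs' vertical rise in atan2(280, 672)) and the beam is 46 mm tall, so its top is at 672 + 46 = 718 mm. The raked legs top out at the beam's underside, so that is the highest point.


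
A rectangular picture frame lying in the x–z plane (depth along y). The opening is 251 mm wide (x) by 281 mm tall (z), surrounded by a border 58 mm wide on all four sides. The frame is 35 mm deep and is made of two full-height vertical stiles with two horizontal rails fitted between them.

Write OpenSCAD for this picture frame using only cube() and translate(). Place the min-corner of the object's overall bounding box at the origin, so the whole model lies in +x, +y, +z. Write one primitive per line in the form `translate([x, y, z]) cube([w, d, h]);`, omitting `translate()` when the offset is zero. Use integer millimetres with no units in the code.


cube([58, 35, 397]);
translate([309, 0, 0]) cube([58, 35, 397]);
translate([58, 0, 0]) cube([251, 35, 58]);
translate([58, 0, 339]) cube([251, 35, 58]);


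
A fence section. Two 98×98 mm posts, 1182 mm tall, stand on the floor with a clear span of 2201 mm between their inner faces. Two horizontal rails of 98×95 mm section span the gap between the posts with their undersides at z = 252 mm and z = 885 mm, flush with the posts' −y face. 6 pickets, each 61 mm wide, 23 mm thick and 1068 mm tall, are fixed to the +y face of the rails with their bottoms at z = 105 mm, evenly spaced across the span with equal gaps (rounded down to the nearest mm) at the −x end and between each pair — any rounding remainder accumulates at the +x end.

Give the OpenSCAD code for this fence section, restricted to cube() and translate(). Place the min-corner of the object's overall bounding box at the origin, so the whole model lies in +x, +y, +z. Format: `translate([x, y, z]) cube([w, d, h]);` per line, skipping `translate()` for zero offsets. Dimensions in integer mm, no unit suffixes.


cube([98, 98, 1182]);
translate([2299, 0, 0]) cube([98, 98, 1182]);
translate([98, 0, 252]) cube([2201, 98, 95]);
translate([98, 0, 885]) cube([2201, 98, 95]);
translate([360, 98, 105]) cube([61, 23, 1068]);
translate([683, 98, 105]) cube([61, 23, 1068]);
translate([1006, 98, 105]) cube([61, 23, 1068]);
translate([1329, 98, 105]) cube([61, 23, 1068]);
translate([1652, 98, 105]) cube([61, 23, 1068]);
translate([1975, 98, 105]) cube([61, 23, 1068]);


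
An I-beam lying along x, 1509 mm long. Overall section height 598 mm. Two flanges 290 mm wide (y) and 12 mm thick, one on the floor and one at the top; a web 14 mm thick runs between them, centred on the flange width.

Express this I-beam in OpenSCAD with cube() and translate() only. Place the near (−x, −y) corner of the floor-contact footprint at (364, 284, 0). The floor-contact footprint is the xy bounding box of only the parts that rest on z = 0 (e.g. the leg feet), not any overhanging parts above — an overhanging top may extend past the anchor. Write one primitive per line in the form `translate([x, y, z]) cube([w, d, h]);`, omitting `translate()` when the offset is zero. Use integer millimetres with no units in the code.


translate([364, 284, 0]) cube([1509, 290, 12]);
translate([364, 422, 12]) cube([1509, 14, 574]);
translate([364, 284, 586]) cube([1509, 290, 12]);


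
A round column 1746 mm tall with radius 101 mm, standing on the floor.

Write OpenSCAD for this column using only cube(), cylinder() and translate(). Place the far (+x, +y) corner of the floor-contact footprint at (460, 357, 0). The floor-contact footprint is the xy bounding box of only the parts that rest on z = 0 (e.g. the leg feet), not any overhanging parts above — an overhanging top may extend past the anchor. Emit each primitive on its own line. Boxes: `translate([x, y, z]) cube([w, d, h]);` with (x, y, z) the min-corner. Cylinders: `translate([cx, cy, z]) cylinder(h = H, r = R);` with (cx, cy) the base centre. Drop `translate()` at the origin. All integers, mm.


translate([359, 256, 0]) cylinder(h = 1746, r = 101);


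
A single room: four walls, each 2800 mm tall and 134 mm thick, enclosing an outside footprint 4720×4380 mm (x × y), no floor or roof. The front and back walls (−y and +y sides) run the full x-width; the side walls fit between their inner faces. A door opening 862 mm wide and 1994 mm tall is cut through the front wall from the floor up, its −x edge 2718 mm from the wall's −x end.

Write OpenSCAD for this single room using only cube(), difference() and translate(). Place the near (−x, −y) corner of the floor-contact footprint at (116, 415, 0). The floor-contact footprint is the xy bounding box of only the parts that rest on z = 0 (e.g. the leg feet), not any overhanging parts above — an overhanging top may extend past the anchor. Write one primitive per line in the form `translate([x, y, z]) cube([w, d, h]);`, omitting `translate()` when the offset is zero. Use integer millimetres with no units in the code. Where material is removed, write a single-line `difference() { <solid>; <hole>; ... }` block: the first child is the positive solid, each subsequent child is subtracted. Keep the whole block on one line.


difference() { translate([116, 415, 0]) cube([4720, 134, 2800]); translate([2834, 415, 0]) cube([862, 134, 1994]); }
translate([116, 4661, 0]) cube([4720, 134, 2800]);
translate([116, 549, 0]) cube([134, 4112, 2800]);
translate([4702, 549, 0]) cube([134, 4112, 2800]);


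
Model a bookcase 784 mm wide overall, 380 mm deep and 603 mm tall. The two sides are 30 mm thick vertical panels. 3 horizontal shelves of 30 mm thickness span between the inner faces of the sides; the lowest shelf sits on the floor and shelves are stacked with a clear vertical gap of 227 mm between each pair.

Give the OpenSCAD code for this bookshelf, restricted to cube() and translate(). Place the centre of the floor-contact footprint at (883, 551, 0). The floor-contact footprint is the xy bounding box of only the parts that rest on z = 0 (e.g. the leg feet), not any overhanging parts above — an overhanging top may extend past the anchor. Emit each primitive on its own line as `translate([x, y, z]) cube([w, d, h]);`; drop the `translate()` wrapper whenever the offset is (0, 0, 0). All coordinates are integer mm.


translate([491, 361, 0]) cube([30, 380, 603]);
translate([1245, 361, 0]) cube([30, 380, 603]);
translate([521, 361, 0]) cube([724, 380, 30]);
translate([521, 361, 257]) cube([724, 380, 30]);
translate([521, 361, 514]) cube([724, 380, 30]);


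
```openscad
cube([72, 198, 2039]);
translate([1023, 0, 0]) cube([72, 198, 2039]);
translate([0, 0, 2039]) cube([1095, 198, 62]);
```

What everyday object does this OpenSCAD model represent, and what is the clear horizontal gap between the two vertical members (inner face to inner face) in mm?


A door frame. The clear opening width is 951 mm.

Two 2039 mm tall posts with a header on top — a door frame. The left jamb is 72 mm wide at x = 0; the right jamb starts at x = 1023. The clear opening is 1023 − 72 = 951 mm.


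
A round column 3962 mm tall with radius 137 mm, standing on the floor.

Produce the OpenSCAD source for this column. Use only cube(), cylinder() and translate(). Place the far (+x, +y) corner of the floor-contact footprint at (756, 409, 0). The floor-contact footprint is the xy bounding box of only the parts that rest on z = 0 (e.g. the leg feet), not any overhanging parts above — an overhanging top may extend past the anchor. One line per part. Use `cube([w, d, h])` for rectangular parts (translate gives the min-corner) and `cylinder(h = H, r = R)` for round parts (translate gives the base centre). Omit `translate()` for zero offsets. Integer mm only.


translate([619, 272, 0]) cylinder(h = 3962, r = 137);


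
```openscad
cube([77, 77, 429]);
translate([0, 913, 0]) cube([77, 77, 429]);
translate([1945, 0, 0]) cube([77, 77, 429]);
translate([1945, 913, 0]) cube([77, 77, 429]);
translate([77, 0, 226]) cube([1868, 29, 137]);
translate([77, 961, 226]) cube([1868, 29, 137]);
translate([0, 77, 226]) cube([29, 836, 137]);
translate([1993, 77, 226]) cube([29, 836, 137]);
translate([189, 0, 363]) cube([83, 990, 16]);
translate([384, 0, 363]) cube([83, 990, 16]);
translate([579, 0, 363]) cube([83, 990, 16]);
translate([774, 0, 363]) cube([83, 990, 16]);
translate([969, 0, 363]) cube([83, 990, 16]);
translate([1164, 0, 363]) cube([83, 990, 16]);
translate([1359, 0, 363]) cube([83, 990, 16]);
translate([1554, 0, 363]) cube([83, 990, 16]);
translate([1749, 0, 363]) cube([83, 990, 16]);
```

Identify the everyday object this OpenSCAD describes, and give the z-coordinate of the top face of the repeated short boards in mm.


A bed frame. The slat-top height is 379 mm.

Four posts, four rails, and a row of slats — a bed frame. Slats sit on the rails at z = 226 + 137 = 363; with slat thickness 16, the top is 379 mm.


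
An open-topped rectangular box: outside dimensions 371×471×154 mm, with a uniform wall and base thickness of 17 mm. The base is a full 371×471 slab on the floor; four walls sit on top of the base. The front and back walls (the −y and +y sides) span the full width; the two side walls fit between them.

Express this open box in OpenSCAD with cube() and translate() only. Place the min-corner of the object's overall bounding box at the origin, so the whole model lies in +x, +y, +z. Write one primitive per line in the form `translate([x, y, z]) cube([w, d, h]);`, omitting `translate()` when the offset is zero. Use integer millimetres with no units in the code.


cube([371, 471, 17]);
translate([0, 0, 17]) cube([371, 17, 137]);
translate([0, 454, 17]) cube([371, 17, 137]);
translate([0, 17, 17]) cube([17, 437, 137]);
translate([354, 17, 17]) cube([17, 437, 137]);


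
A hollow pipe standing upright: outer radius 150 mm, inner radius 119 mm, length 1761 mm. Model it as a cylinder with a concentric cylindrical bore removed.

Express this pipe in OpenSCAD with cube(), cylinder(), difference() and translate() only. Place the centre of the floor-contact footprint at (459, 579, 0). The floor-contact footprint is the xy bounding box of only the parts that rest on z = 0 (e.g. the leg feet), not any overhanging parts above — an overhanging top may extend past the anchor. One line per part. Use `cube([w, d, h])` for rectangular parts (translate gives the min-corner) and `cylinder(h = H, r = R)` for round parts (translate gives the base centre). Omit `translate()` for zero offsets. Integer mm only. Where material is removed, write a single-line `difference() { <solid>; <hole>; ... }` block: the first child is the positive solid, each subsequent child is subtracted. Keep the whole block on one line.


difference() { translate([459, 579, 0]) cylinder(h = 1761, r = 150); translate([459, 579, 0]) cylinder(h = 1761, r = 119); }


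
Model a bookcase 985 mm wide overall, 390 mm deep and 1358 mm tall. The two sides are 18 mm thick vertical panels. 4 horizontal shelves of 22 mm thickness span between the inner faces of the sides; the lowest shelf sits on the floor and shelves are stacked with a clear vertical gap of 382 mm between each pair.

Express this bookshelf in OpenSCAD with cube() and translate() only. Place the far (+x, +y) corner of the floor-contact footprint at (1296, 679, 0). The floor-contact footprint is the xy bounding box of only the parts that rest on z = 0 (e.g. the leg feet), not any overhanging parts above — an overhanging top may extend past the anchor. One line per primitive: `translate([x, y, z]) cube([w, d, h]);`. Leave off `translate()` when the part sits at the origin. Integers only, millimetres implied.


translate([311, 289, 0]) cube([18, 390, 1358]);
translate([1278, 289, 0]) cube([18, 390, 1358]);
translate([329, 289, 0]) cube([949, 390, 22]);
translate([329, 289, 404]) cube([949, 390, 22]);
translate([329, 289, 808]) cube([949, 390, 22]);
translate([329, 289, 1212]) cube([949, 390, 22]);


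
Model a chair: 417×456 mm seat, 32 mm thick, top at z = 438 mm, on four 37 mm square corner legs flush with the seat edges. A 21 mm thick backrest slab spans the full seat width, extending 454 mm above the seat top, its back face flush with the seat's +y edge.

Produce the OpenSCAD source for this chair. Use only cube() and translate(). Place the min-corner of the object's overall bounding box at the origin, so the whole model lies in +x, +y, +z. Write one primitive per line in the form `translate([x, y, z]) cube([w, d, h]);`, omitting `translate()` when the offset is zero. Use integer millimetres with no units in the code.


// leg_h = 438 - 32 = 406
translate([0, 0, 406]) cube([417, 456, 32]);
cube([37, 37, 406]);
translate([380, 0, 0]) cube([37, 37, 406]);
translate([0, 419, 0]) cube([37, 37, 406]);
translate([380, 419, 0]) cube([37, 37, 406]);
translate([0, 435, 438]) cube([417, 21, 454]);


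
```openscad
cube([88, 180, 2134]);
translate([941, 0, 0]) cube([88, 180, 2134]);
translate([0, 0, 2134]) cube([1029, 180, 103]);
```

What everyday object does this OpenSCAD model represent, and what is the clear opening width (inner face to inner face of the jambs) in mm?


A door frame. The clear opening width is 853 mm.

Two 2134 mm tall posts with a header on top — a door frame. The left jamb is 88 mm wide at x = 0; the right jamb starts at x = 941. The clear opening is 941 − 88 = 853 mm.


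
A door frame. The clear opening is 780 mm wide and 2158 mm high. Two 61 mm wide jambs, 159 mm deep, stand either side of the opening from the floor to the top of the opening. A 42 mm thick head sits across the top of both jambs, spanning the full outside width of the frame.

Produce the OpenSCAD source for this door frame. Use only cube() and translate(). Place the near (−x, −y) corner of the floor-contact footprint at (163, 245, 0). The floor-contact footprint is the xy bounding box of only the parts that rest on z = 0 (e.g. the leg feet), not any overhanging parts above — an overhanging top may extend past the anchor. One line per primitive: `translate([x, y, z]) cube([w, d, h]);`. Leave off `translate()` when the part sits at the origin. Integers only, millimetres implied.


translate([163, 245, 0]) cube([61, 159, 2158]);
translate([1004, 245, 0]) cube([61, 159, 2158]);
translate([163, 245, 2158]) cube([902, 159, 42]);


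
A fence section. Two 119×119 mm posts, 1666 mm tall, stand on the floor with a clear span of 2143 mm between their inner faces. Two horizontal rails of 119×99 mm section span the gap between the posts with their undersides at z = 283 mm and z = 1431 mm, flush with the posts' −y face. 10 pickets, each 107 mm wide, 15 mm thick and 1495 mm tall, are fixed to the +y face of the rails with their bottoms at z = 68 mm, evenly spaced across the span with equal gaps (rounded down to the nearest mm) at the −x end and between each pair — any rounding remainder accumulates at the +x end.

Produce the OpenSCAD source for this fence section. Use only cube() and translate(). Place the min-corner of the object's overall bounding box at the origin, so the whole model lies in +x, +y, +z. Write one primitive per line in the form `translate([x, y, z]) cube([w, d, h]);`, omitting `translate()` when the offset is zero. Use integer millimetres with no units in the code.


cube([119, 119, 1666]);
translate([2262, 0, 0]) cube([119, 119, 1666]);
translate([119, 0, 283]) cube([2143, 119, 99]);
translate([119, 0, 1431]) cube([2143, 119, 99]);
translate([216, 119, 68]) cube([107, 15, 1495]);
translate([420, 119, 68]) cube([107, 15, 1495]);
translate([624, 119, 68]) cube([107, 15, 1495]);
translate([828, 119, 68]) cube([107, 15, 1495]);
translate([1032, 119, 68]) cube([107, 15, 1495]);
translate([1236, 119, 68]) cube([107, 15, 1495]);
translate([1440, 119, 68]) cube([107, 15, 1495]);
translate([1644, 119, 68]) cube([107, 15, 1495]);
translate([1848, 119, 68]) cube([107, 15, 1495]);
translate([2052, 119, 68]) cube([107, 15, 1495]);


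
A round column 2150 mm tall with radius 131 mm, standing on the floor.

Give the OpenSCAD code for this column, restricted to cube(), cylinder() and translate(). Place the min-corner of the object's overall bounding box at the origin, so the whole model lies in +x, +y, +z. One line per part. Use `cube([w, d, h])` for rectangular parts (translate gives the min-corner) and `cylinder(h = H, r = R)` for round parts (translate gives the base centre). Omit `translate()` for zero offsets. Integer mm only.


translate([131, 131, 0]) cylinder(h = 2150, r = 131);


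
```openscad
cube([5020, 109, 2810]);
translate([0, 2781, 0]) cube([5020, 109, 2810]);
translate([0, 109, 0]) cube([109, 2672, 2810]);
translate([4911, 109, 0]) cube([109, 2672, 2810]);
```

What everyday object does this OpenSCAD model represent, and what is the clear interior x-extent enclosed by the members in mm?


A house (or room) frame. The interior width is 4802 mm.

Four 2810 mm walls enclosing a rectangle with no floor or roof — a room or house frame. Outside width is 5020 mm and wall thickness is 109 mm, so the interior width is 5020 − 2 × 109 = 4802 mm.


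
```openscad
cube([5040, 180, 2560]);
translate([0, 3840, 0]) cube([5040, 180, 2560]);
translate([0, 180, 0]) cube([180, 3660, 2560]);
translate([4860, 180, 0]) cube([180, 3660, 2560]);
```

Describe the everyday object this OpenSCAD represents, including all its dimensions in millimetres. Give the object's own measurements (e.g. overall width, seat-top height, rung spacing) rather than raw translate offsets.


The wall frame of a small rectangular building: four walls, each 2560 mm tall and 180 mm thick, enclosing a footprint 5040 mm (x) by 4020 mm (y) outside-to-outside, with no floor or roof. The front and back walls (the −y and +y sides) span the full width; the two side walls fit between them.


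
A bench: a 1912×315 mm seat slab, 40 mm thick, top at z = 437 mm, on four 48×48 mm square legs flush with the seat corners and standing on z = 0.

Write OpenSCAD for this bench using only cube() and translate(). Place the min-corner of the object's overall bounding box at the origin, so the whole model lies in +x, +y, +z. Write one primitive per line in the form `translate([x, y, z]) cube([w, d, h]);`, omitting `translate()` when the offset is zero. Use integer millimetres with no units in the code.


// leg_h = 437 − 40 = 397
translate([0, 0, 397]) cube([1912, 315, 40]);
cube([48, 48, 397]);
translate([0, 267, 0]) cube([48, 48, 397]);
translate([1864, 0, 0]) cube([48, 48, 397]);
translate([1864, 267, 0]) cube([48, 48, 397]);
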